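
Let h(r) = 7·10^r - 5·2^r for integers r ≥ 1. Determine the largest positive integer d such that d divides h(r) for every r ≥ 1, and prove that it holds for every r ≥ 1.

d = 20

Computing the first values: h(1) = 60 and h(2) = 680; gcd(60, 680) = 20, so d ≤ 20.
We prove 20 | 7·10^r - 5·2^r for all r ≥ 1 by induction on r.
Base step (r = 1): h(1) = 60 = 20·(3), so 20 | h(1).
Suppose the result is true for r = j, i.e. 20 | h(j). Then
h(j+1) − 10·h(j) = (7·10^(j+1) - 5·2^(j+1)) − 10·(7·10^j - 5·2^j) = (-5)·2^j·(2 − 10) = (40)·2^j. Since 20 | h(j) by the inductive hypothesis, 20 | 10·h(j); and 20 | 40 since 40 = 20·2. Therefore 20 | h(j+1).
Hence, by induction on r, the claim holds for every r ≥ 1.
Therefore the largest such d is 20.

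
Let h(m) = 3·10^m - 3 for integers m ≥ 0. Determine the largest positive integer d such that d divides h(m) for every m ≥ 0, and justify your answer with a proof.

Computing the first values: h(0) = 0 and h(1) = 27; gcd(0, 27) = 27, so d ≤ 27.
We prove 27 | 3·10^m - 3 for all m ≥ 0 by induction on m.
When m = 0: h(0) = 0 = 27·(0), so 27 | h(0).
Suppose the result is true for m = i, i.e. 27 | h(i). Then
h(i+1) = 3·10^(i+1) - 3 = 10·(3·10^i - 3) + 27 = 10·h(i) + 27. The first term is divisible by 27 by the inductive hypothesis, and 27 is divisible by 27. Hence 27 | h(i+1).
By the principle of mathematical induction, the result holds for all m ≥ 0.
Therefore the largest such d is 27.

d = 27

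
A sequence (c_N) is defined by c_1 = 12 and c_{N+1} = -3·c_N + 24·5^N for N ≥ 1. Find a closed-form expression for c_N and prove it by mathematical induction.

Computing the first terms: c_1 = 12, c_2 = 84, c_3 = 348. This suggests c_N = (-3)^N + 3·5^N.
When N = 1: the formula gives 12 = 12 = c_1.
Suppose the result is true for N = p, so c_p = (-3)^p + 3·5^p.
Then c_{p+1} = -3·c_p + 24·5^p = -3·((-3)^p + 3·5^p) + 24·5^p = (-3)^(p + 1) + 3·5^(p + 1),
which is the claimed formula at N = p+1.
Hence, by induction on N, the claim holds for every N ≥ 1.

c_N = (-3)^N + 3·5^N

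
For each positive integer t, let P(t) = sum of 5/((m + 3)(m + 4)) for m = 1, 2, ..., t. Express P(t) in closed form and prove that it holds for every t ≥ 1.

P(t) = 5t/(4(t + 4))

We claim P(t) = 5t/(4(t + 4)) for all t ≥ 1.
When t = 1: P(1) = 1/4, and the closed form gives 1/4. They agree.
Suppose the result is true for t = m, so P(m) = 5m/(4(m + 4)).
Then P(m+1) = P(m) + (5/((m + 4)(m + 5))) = (5m/(4(m + 4))) + (5/((m + 4)(m + 5))).
Simplifying, P(m+1) = 5(m + 1)/(4(m + 5)) = 5(m+1)/(4((m+1) + 4)),
which is the closed form with t = m+1.
By induction, the statement is established for all t ≥ 1.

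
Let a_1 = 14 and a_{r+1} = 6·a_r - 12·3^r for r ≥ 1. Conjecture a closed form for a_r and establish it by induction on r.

Computing the first terms: a_1 = 14, a_2 = 48, a_3 = 180. This suggests a_r = 4·3^r + 2·6^(r - 1).
When r = 1: the formula gives 14 = 14 = a_1.
For the inductive step, assume it holds for an arbitrary m ≥ 1, so a_m = 4·3^m + 2·6^(m - 1).
Then a_{m+1} = 6·a_m - 12·3^m = 6·(4·3^m + 2·6^(m - 1)) - 12·3^m = 4·3^(m + 1) + 2·6^m = 4·3^(m+1) + 2·6^((m+1) - 1),
which is the claimed formula at r = m+1.
This completes the induction.

a_r = 4·3^r + 2·6^(r - 1)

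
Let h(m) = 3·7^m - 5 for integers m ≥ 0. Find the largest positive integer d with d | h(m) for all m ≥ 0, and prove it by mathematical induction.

Computing the first values: h(0) = -2 and h(1) = 16; gcd(-2, 16) = 2, so d ≤ 2.
We prove 2 | 3·7^m - 5 for all m ≥ 0 by induction on m.
When m = 0: h(0) = -2 = 2·(-1), so 2 | h(0).
For the inductive step, assume it holds for an arbitrary p ≥ 0, i.e. 2 | h(p). Then
h(p+1) = 3·7^(p+1) - 5 = 7·(3·7^p - 5) + 30 = 7·h(p) + 30. The first term is divisible by 2 by the inductive hypothesis, and 30 is divisible by 2. Hence 2 | h(p+1).
This completes the induction.
Therefore the largest such d is 2.

d = 2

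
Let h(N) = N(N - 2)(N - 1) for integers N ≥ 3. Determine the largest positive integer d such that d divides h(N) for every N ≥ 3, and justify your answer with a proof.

Computing the first values: h(3) = 6 and h(4) = 24; gcd(6, 24) = 6, so d ≤ 6.
We prove 6 | N(N - 2)(N - 1) for all N ≥ 3 by induction on N.
Base case (N = 3): h(3) = 6 = 6·(1), so 6 | h(3).
Inductive step: assume the claim holds for N = m, i.e. 6 | h(m). Then
h(m+1) − h(m) = (m-1)·m·(m+1) − (m-2)·(m-1)·m = (m-1)·m·[(m+1) − (m-2)] = 3·(m-1)·m. The product of 2 consecutive integers is divisible by (2)! = 2, so h(m+1) − h(m) is divisible by 3·2 = 6. By the inductive hypothesis 6 | h(m), hence 6 | h(m+1).
Hence, by induction on N, the claim holds for every N ≥ 3.
Therefore the largest such d is 6.

d = 6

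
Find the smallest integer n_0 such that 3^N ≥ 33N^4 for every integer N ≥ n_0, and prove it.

n_0 = 13

At N = 12: 531441 < 684288, so the inequality fails and n_0 ≥ 13. We prove 3^N ≥ 33N^4 for all N ≥ 13.
When N = 13: 3^N = 1594323 and 33N^4 = 942513, so 1594323 ≥ 942513.
Inductive step: suppose the statement holds for some p ≥ 13, so 3^p ≥ 33p^4.
Then 3^(p + 1) = 3·(3^p) ≥ 3·(33p^4).
Also, for p ≥ 13 we have 3·(33p^4) ≥ 33(p+1)^4, since 3 ≥ (1 + 1/p)^4 for all p ≥ 13.
Combining, 3^(p + 1) ≥ 33(p+1)^4.
Hence, by induction on N, the claim holds for every N ≥ 13.
Hence the smallest such n_0 is 13.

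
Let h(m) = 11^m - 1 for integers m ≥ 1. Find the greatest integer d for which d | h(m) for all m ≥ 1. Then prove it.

d = 10

Computing the first values: h(1) = 10 and h(2) = 120; gcd(10, 120) = 10, so d ≤ 10.
We prove 10 | 11^m - 1 for all m ≥ 1 by induction on m.
Base case (m = 1): h(1) = 10 = 10·(1), so 10 | h(1).
Suppose the result is true for m = j, i.e. 10 | h(j). Then
11^{j+1} − 1^{j+1} = 11·11^j − 1·1^j = 11·(11^j − 1^j) + (10)·1^j. The first term is divisible by 10 by the inductive hypothesis, and the second term (10)·1^j is divisible by 10 since 10 | 10. Hence 10 | h(j+1).
By the principle of mathematical induction, the result holds for all m ≥ 1.
Therefore the largest such d is 10.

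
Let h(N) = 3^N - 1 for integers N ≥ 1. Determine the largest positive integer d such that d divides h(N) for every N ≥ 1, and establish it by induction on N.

Computing the first values: h(1) = 2 and h(2) = 8; gcd(2, 8) = 2, so d ≤ 2.
We prove 2 | 3^N - 1 for all N ≥ 1 by induction on N.
For the base case N = 1: h(1) = 2 = 2·(1), so 2 | h(1).
Inductive step: assume the claim holds for N = k, i.e. 2 | h(k). Then
3^{k+1} − 1^{k+1} = 3·3^k − 1·1^k = 3·(3^k − 1^k) + (2)·1^k. The first term is divisible by 2 by the inductive hypothesis, and the second term (2)·1^k is divisible by 2 since 2 | 2. Hence 2 | h(k+1).
By the principle of mathematical induction, the result holds for all N ≥ 1.
Therefore the largest such d is 2.

d = 2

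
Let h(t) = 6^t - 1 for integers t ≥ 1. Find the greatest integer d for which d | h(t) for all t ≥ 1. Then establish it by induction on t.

d = 5

Computing the first values: h(1) = 5 and h(2) = 35; gcd(5, 35) = 5, so d ≤ 5.
We prove 5 | 6^t - 1 for all t ≥ 1 by induction on t.
For the base case t = 1: h(1) = 5 = 5·(1), so 5 | h(1).
Inductive step: suppose the statement holds for some i ≥ 1, i.e. 5 | h(i). Then
6^{i+1} − 1^{i+1} = 6·6^i − 1·1^i = 6·(6^i − 1^i) + (5)·1^i. The first term is divisible by 5 by the inductive hypothesis, and the second term (5)·1^i is divisible by 5 since 5 | 5. Hence 5 | h(i+1).
Hence, by induction on t, the claim holds for every t ≥ 1.
Therefore the largest such d is 5.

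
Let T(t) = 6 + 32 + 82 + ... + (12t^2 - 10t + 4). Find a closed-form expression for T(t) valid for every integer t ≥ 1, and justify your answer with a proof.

We claim T(t) = t(4t^2 + t + 1) for all t ≥ 1.
Base step (t = 1): T(1) = 6, and the closed form gives 6. They agree.
Suppose the result is true for t = k, so T(k) = k(4k^2 + k + 1).
Then T(k+1) = T(k) + (12k^2 + 14k + 6) = (k(4k^2 + k + 1)) + (12k^2 + 14k + 6).
Simplifying, T(k+1) = (k + 1)(4k^2 + 9k + 6) = (k+1)(4(k+1)^2 + (k+1) + 1),
which is the closed form with t = k+1.
Hence, by induction on t, the claim holds for every t ≥ 1.

T(t) = t(4t^2 + t + 1)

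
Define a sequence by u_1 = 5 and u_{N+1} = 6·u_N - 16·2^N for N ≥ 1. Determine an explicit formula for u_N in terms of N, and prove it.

Computing the first terms: u_1 = 5, u_2 = -2, u_3 = -76. This suggests u_N = 2^(N + 2) - 3·6^(N - 1).
When N = 1: the formula gives 5 = 5 = u_1.
Inductive step: suppose the statement holds for some i ≥ 1, so u_i = 2^(i + 2) - 3·6^(i - 1).
Then u_{i+1} = 6·u_i - 16·2^i = 6·(2^(i + 2) - 3·6^(i - 1)) - 16·2^i = 2^(i + 3) - 3·6^i = 2^((i+1) + 2) - 3·6^((i+1) - 1),
which is the claimed formula at N = i+1.
By induction, the statement is established for all N ≥ 1.

u_N = 2^(N + 2) - 3·6^(N - 1)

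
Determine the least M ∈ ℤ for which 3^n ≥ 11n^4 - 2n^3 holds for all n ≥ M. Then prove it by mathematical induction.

At n = 10: 59049 < 108000, so the inequality fails and M ≥ 11. We prove 3^n ≥ 11n^4 - 2n^3 for all n ≥ 11.
Base case (n = 11): 3^n = 177147 and 11n^4 - 2n^3 = 158389, so 177147 ≥ 158389.
Inductive step: suppose the statement holds for some p ≥ 11, so 3^p ≥ 11p^4 - 2p^3.
Then 3^(p + 1) = 3·(3^p) ≥ 3·(11p^4 - 2p^3).
Also, for p ≥ 11 we have 3·(11p^4 - 2p^3) ≥ 11(p+1)^4 - 2(p+1)^3, since 3·(11p^4 - 2p^3) − (11(p+1)^4 - 2(p+1)^3) = 22p^4 - 48p^3 - 60p^2 - 38p - 9, which is nonnegative for all p ≥ 11.
Combining, 3^(p + 1) ≥ 11(p+1)^4 - 2(p+1)^3.
Hence, by induction on n, the claim holds for every n ≥ 11.
Hence the smallest such M is 11.

M = 11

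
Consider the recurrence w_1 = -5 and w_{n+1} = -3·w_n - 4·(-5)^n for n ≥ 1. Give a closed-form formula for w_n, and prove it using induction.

w_n = 5(-3)^(n - 1) + 2(-5)^n

Computing the first terms: w_1 = -5, w_2 = 35, w_3 = -205. This suggests w_n = 5(-3)^(n - 1) + 2(-5)^n.
Base step (n = 1): the formula gives -5 = -5 = w_1.
Suppose the result is true for n = p, so w_p = 5(-3)^(p - 1) + 2(-5)^p.
Then w_{p+1} = -3·w_p - 4·(-5)^p = -3·(5(-3)^(p - 1) + 2(-5)^p) - 4·(-5)^p = 5(-3)^p + 2(-5)^(p + 1) = 5(-3)^((p+1) - 1) + 2(-5)^(p+1),
which is the claimed formula at n = p+1.
This completes the induction.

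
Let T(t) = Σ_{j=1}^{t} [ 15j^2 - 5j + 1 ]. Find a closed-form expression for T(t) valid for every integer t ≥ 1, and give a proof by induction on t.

T(t) = t(5t^2 + 5t + 1)

We claim T(t) = t(5t^2 + 5t + 1) for all t ≥ 1.
Base step (t = 1): T(1) = 11, and the closed form gives 11. They agree.
Inductive step: suppose the statement holds for some j ≥ 1, so T(j) = j(5j^2 + 5j + 1).
Then T(j+1) = T(j) + (15j^2 + 25j + 11) = (j(5j^2 + 5j + 1)) + (15j^2 + 25j + 11).
Simplifying, T(j+1) = (j + 1)(5j^2 + 15j + 11) = (j+1)(5(j+1)^2 + 5(j+1) + 1),
which is the closed form with t = j+1.
By induction, the statement is established for all t ≥ 1.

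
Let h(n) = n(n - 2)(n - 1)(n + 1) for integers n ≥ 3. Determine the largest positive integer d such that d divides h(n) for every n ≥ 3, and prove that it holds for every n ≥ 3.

d = 24

Computing the first values: h(3) = 24 and h(4) = 120; gcd(24, 120) = 24, so d ≤ 24.
We prove 24 | n(n - 2)(n - 1)(n + 1) for all n ≥ 3 by induction on n.
Base case (n = 3): h(3) = 24 = 24·(1), so 24 | h(3).
Inductive step: suppose the statement holds for some k ≥ 3, i.e. 24 | h(k). Then
h(k+1) − h(k) = (k-1)·k·(k+1)·(k+2) − (k-2)·(k-1)·k·(k+1) = (k-1)·k·(k+1)·[(k+2) − (k-2)] = 4·(k-1)·k·(k+1). The product of 3 consecutive integers is divisible by (3)! = 6, so h(k+1) − h(k) is divisible by 4·6 = 24. By the inductive hypothesis 24 | h(k), hence 24 | h(k+1).
Hence, by induction on n, the claim holds for every n ≥ 3.
Therefore the largest such d is 24.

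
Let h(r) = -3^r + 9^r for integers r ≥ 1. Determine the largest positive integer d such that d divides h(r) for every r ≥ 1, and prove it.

d = 6

Computing the first values: h(1) = 6 and h(2) = 72; gcd(6, 72) = 6, so d ≤ 6.
We prove 6 | -3^r + 9^r for all r ≥ 1 by induction on r.
For the base case r = 1: h(1) = 6 = 6·(1), so 6 | h(1).
Inductive step: assume the claim holds for r = m, i.e. 6 | h(m). Then
9^{m+1} − 3^{m+1} = 9·9^m − 3·3^m = 9·(9^m − 3^m) + (6)·3^m. The first term is divisible by 6 by the inductive hypothesis, and the second term (6)·3^m is divisible by 6 since 6 | 6. Hence 6 | h(m+1).
By induction, the statement is established for all r ≥ 1.
Therefore the largest such d is 6.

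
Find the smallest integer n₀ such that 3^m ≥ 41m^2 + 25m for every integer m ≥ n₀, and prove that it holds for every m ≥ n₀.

At m = 6: 729 < 1626, so the inequality fails and n₀ ≥ 7. We prove 3^m ≥ 41m^2 + 25m for all m ≥ 7.
When m = 7: 3^m = 2187 and 41m^2 + 25m = 2184, so 2187 ≥ 2184.
Suppose the result is true for m = p, so 3^p ≥ 41p^2 + 25p.
Then 3^(p + 1) = 3·(3^p) ≥ 3·(41p^2 + 25p).
Also, for p ≥ 7 we have 3·(41p^2 + 25p) ≥ 41(p+1)^2 + 25(p+1), since 3·(41p^2 + 25p) − (41(p+1)^2 + 25(p+1)) = 82p^2 - 32p - 66, which is nonnegative for all p ≥ 7.
Combining, 3^(p + 1) ≥ 41(p+1)^2 + 25(p+1).
This completes the induction.
Hence the smallest such n₀ is 7.

n₀ = 7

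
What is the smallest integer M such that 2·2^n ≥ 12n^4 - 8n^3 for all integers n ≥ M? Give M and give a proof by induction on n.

M = 20

At n = 19: 1048576 < 1508980, so the inequality fails and M ≥ 20. We prove 2·2^n ≥ 12n^4 - 8n^3 for all n ≥ 20.
For the base case n = 20: 2·2^n = 2097152 and 12n^4 - 8n^3 = 1856000, so 2097152 ≥ 1856000.
Suppose the result is true for n = m, so 2·2^m ≥ 12m^4 - 8m^3.
Then 2·2^(m + 1) = 2·(2·2^m) ≥ 2·(12m^4 - 8m^3).
Also, for m ≥ 20 we have 2·(12m^4 - 8m^3) ≥ 12(m+1)^4 - 8(m+1)^3, since 2·(12m^4 - 8m^3) − (12(m+1)^4 - 8(m+1)^3) = 12m^4 - 56m^3 - 48m^2 - 24m - 4, which is nonnegative for all m ≥ 20.
Combining, 2·2^(m + 1) ≥ 12(m+1)^4 - 8(m+1)^3.
This completes the induction.
Hence the smallest such M is 20.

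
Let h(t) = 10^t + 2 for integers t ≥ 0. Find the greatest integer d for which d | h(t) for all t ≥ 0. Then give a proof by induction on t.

Computing the first values: h(0) = 3 and h(1) = 12; gcd(3, 12) = 3, so d ≤ 3.
We prove 3 | 10^t + 2 for all t ≥ 0 by induction on t.
Base case (t = 0): h(0) = 3 = 3·(1), so 3 | h(0).
Inductive step: suppose the statement holds for some i ≥ 0, i.e. 3 | h(i). Then
h(i+1) = 10^(i+1) + 2 = 10·(10^i + 2) - 18 = 10·h(i) - 18. The first term is divisible by 3 by the inductive hypothesis, and -18 is divisible by 3. Hence 3 | h(i+1).
This completes the induction.
Therefore the largest such d is 3.

d = 3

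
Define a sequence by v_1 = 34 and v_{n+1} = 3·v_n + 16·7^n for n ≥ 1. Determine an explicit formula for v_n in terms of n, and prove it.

v_n = 2·3^n + 4·7^n

Computing the first terms: v_1 = 34, v_2 = 214, v_3 = 1426. This suggests v_n = 2·3^n + 4·7^n.
Base step (n = 1): the formula gives 34 = 34 = v_1.
Inductive step: suppose the statement holds for some r ≥ 1, so v_r = 2·3^r + 4·7^r.
Then v_{r+1} = 3·v_r + 16·7^r = 3·(2·3^r + 4·7^r) + 16·7^r = 2·3^(r + 1) + 4·7^(r + 1),
which is the claimed formula at n = r+1.
By induction, the statement is established for all n ≥ 1.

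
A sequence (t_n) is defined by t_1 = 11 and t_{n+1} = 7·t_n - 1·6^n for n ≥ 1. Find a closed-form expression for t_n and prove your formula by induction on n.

t_n = 6^n + 5·7^(n - 1)

Computing the first terms: t_1 = 11, t_2 = 71, t_3 = 461. This suggests t_n = 6^n + 5·7^(n - 1).
For the base case n = 1: the formula gives 11 = 11 = t_1.
For the inductive step, assume it holds for an arbitrary p ≥ 1, so t_p = 6^p + 5·7^(p - 1).
Then t_{p+1} = 7·t_p - 1·6^p = 7·(6^p + 5·7^(p - 1)) - 1·6^p = 6^(p + 1) + 5·7^p = 6^(p+1) + 5·7^((p+1) - 1),
which is the claimed formula at n = p+1.
By induction, the statement is established for all n ≥ 1.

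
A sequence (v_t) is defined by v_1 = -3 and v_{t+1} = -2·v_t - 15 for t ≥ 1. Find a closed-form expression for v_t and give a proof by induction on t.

v_t = -(-2)^t - 5

Computing the first terms: v_1 = -3, v_2 = -9, v_3 = 3. This suggests v_t = -(-2)^t - 5.
For the base case t = 1: the formula gives -3 = -3 = v_1.
Inductive step: suppose the statement holds for some p ≥ 1, so v_p = -(-2)^p - 5.
Then v_{p+1} = -2·v_p - 15 = -2·(-(-2)^p - 5) - 15 = -(-2)^(p + 1) - 5,
which is the claimed formula at t = p+1.
By the principle of mathematical induction, the result holds for all t ≥ 1.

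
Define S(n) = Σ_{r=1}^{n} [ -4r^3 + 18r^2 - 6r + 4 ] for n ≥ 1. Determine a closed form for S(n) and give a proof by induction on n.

S(n) = -n(n^3 - 4n^2 - 5n - 4)

We claim S(n) = -n(n^3 - 4n^2 - 5n - 4) for all n ≥ 1.
When n = 1: S(1) = 12, and the closed form gives 12. They agree.
Inductive step: suppose the statement holds for some r ≥ 1, so S(r) = r(-r^3 + 4r^2 + 5r + 4).
Then S(r+1) = S(r) + (-4r^3 + 6r^2 + 18r + 12) = (r(-r^3 + 4r^2 + 5r + 4)) + (-4r^3 + 6r^2 + 18r + 12).
Simplifying, S(r+1) = -(r + 1)(r^3 - r^2 - 10r - 12) = -(r+1)((r+1)^3 - 4(r+1)^2 - 5(r+1) - 4),
which is the closed form with n = r+1.
By the principle of mathematical induction, the result holds for all n ≥ 1.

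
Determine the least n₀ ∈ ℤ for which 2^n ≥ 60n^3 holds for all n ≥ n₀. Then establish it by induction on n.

At n = 18: 262144 < 349920, so the inequality fails and n₀ ≥ 19. We prove 2^n ≥ 60n^3 for all n ≥ 19.
Base step (n = 19): 2^n = 524288 and 60n^3 = 411540, so 524288 ≥ 411540.
Inductive step: assume the claim holds for n = k, so 2^k ≥ 60k^3.
Then 2^(k + 1) = 2·(2^k) ≥ 2·(60k^3).
Also, for k ≥ 19 we have 2·(60k^3) ≥ 60(k+1)^3, since 2 ≥ (1 + 1/k)^3 for all k ≥ 19.
Combining, 2^(k + 1) ≥ 60(k+1)^3.
By the principle of mathematical induction, the result holds for all n ≥ 19.
Hence the smallest such n₀ is 19.

n₀ = 19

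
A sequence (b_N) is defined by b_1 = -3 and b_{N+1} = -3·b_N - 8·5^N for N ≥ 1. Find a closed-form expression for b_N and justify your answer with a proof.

Computing the first terms: b_1 = -3, b_2 = -31, b_3 = -107. This suggests b_N = 2(-3)^(N - 1) - 5^N.
For the base case N = 1: the formula gives -3 = -3 = b_1.
Suppose the result is true for N = i, so b_i = 2(-3)^(i - 1) - 5^i.
Then b_{i+1} = -3·b_i - 8·5^i = -3·(2(-3)^(i - 1) - 5^i) - 8·5^i = 2(-3)^i - 5^(i + 1) = 2(-3)^((i+1) - 1) - 5^(i+1),
which is the claimed formula at N = i+1.
This completes the induction.

b_N = 2(-3)^(N - 1) - 5^N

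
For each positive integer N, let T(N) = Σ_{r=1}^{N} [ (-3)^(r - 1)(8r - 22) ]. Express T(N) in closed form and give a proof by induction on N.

T(N) = (-3)^N(-2N + 5) - 5

We claim T(N) = (-3)^N(-2N + 5) - 5 for all N ≥ 1.
When N = 1: T(1) = -14, and the closed form gives -14. They agree.
Suppose the result is true for N = r, so T(r) = (-3)^r(-2r + 5) - 5.
Then T(r+1) = T(r) + ((-3)^r(8r - 14)) = ((-3)^r(-2r + 5) - 5) + ((-3)^r(8r - 14)).
Simplifying, T(r+1) = 6(-3)^r·r - 9(-3)^r - 5 = (-3)^(r+1)(-2(r+1) + 5) - 5,
which is the closed form with N = r+1.
By the principle of mathematical induction, the result holds for all N ≥ 1.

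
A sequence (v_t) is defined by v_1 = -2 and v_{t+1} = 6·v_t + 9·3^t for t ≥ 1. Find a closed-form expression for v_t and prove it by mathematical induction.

v_t = -3^(t + 1) + 7·6^(t - 1)

Computing the first terms: v_1 = -2, v_2 = 15, v_3 = 171. This suggests v_t = -3^(t + 1) + 7·6^(t - 1).
Base case (t = 1): the formula gives -2 = -2 = v_1.
Inductive step: suppose the statement holds for some i ≥ 1, so v_i = -3^(i + 1) + 7·6^(i - 1).
Then v_{i+1} = 6·v_i + 9·3^i = 6·(-3^(i + 1) + 7·6^(i - 1)) + 9·3^i = -3^(i + 2) + 7·6^i = -3^((i+1) + 1) + 7·6^((i+1) - 1),
which is the claimed formula at t = i+1.
Hence, by induction on t, the claim holds for every t ≥ 1.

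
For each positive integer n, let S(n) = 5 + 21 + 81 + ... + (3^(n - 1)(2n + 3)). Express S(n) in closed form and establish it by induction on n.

S(n) = 3^n(n + 1) - 1

We claim S(n) = 3^n(n + 1) - 1 for all n ≥ 1.
When n = 1: S(1) = 5, and the closed form gives 5. They agree.
Inductive step: assume the claim holds for n = m, so S(m) = 3^m(m + 1) - 1.
Then S(m+1) = S(m) + (3^m(2m + 5)) = (3^m(m + 1) - 1) + (3^m(2m + 5)).
Simplifying, S(m+1) = 3·3^m·m + 6·3^m - 1 = 3^(m+1)((m+1) + 1) - 1,
which is the closed form with n = m+1.
Hence, by induction on n, the claim holds for every n ≥ 1.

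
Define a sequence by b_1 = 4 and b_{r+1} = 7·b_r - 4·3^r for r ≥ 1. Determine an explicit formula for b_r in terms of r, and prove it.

Computing the first terms: b_1 = 4, b_2 = 16, b_3 = 76. This suggests b_r = 3^r + 7^(r - 1).
Base case (r = 1): the formula gives 4 = 4 = b_1.
Inductive step: suppose the statement holds for some j ≥ 1, so b_j = 3^j + 7^(j - 1).
Then b_{j+1} = 7·b_j - 4·3^j = 7·(3^j + 7^(j - 1)) - 4·3^j = 3^(j + 1) + 7^j = 3^(j+1) + 7^((j+1) - 1),
which is the claimed formula at r = j+1.
By induction, the statement is established for all r ≥ 1.

b_r = 3^r + 7^(r - 1)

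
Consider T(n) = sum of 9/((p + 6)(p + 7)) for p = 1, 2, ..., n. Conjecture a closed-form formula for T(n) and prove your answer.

T(n) = 9n/(7(n + 7))

We claim T(n) = 9n/(7(n + 7)) for all n ≥ 1.
Base step (n = 1): T(1) = 9/56, and the closed form gives 9/56. They agree.
Inductive step: assume the claim holds for n = p, so T(p) = 9p/(7(p + 7)).
Then T(p+1) = T(p) + (9/((p + 7)(p + 8))) = (9p/(7(p + 7))) + (9/((p + 7)(p + 8))).
Simplifying, T(p+1) = 9(p + 1)/(7(p + 8)) = 9(p+1)/(7((p+1) + 7)),
which is the closed form with n = p+1.
Hence, by induction on n, the claim holds for every n ≥ 1.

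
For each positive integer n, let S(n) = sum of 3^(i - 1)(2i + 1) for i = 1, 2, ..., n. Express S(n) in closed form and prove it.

We claim S(n) = 3^n·n for all n ≥ 1.
Base case (n = 1): S(1) = 3, and the closed form gives 3. They agree.
Suppose the result is true for n = i, so S(i) = 3^i·i.
Then S(i+1) = S(i) + (3^i(2i + 3)) = (3^i·i) + (3^i(2i + 3)).
Simplifying, S(i+1) = 3^(i + 1)(i + 1) = 3^(i+1)·(i+1),
which is the closed form with n = i+1.
By induction, the statement is established for all n ≥ 1.

S(n) = 3^n·n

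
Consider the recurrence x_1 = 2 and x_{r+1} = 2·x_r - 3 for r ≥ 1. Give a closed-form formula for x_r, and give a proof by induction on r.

Computing the first terms: x_1 = 2, x_2 = 1, x_3 = -1. This suggests x_r = -2^(r - 1) + 3.
For the base case r = 1: the formula gives 2 = 2 = x_1.
For the inductive step, assume it holds for an arbitrary k ≥ 1, so x_k = -2^(k - 1) + 3.
Then x_{k+1} = 2·x_k - 3 = 2·(-2^(k - 1) + 3) - 3 = -2^k + 3 = -2^((k+1) - 1) + 3,
which is the claimed formula at r = k+1.
Hence, by induction on r, the claim holds for every r ≥ 1.

x_r = -2^(r - 1) + 3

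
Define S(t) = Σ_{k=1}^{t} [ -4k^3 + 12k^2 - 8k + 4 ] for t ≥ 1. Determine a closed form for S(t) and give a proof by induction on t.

We claim S(t) = -t(t^3 - 2t^2 - t - 2) for all t ≥ 1.
For the base case t = 1: S(1) = 4, and the closed form gives 4. They agree.
Inductive step: assume the claim holds for t = k, so S(k) = k(-k^3 + 2k^2 + k + 2).
Then S(k+1) = S(k) + (-4k^3 + 4k + 4) = (k(-k^3 + 2k^2 + k + 2)) + (-4k^3 + 4k + 4).
Simplifying, S(k+1) = -(k + 1)(k^3 + k^2 - 2k - 4) = -(k+1)((k+1)^3 - 2(k+1)^2 - (k+1) - 2),
which is the closed form with t = k+1.
Hence, by induction on t, the claim holds for every t ≥ 1.

S(t) = -t(t^3 - 2t^2 - t - 2)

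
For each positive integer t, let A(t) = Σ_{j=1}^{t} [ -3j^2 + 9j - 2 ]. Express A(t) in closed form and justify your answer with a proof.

A(t) = -t(t^2 - 3t - 2)

We claim A(t) = -t(t^2 - 3t - 2) for all t ≥ 1.
When t = 1: A(1) = 4, and the closed form gives 4. They agree.
Inductive step: assume the claim holds for t = j, so A(j) = j(-j^2 + 3j + 2).
Then A(j+1) = A(j) + (-3j^2 + 3j + 4) = (j(-j^2 + 3j + 2)) + (-3j^2 + 3j + 4).
Simplifying, A(j+1) = -(j + 1)(j^2 - j - 4) = -(j+1)((j+1)^2 - 3(j+1) - 2),
which is the closed form with t = j+1.
This completes the induction.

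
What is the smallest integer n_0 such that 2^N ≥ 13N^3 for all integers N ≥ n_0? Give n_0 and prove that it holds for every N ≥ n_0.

n_0 = 16

At N = 15: 32768 < 43875, so the inequality fails and n_0 ≥ 16. We prove 2^N ≥ 13N^3 for all N ≥ 16.
When N = 16: 2^N = 65536 and 13N^3 = 53248, so 65536 ≥ 53248.
For the inductive step, assume it holds for an arbitrary k ≥ 16, so 2^k ≥ 13k^3.
Then 2^(k + 1) = 2·(2^k) ≥ 2·(13k^3).
Also, for k ≥ 16 we have 2·(13k^3) ≥ 13(k+1)^3, since 2 ≥ (1 + 1/k)^3 for all k ≥ 16.
Combining, 2^(k + 1) ≥ 13(k+1)^3.
This completes the induction.
Hence the smallest such n_0 is 16.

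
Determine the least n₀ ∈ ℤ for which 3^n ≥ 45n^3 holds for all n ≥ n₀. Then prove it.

n₀ = 10

At n = 9: 19683 < 32805, so the inequality fails and n₀ ≥ 10. We prove 3^n ≥ 45n^3 for all n ≥ 10.
When n = 10: 3^n = 59049 and 45n^3 = 45000, so 59049 ≥ 45000.
Suppose the result is true for n = k, so 3^k ≥ 45k^3.
Then 3^(k + 1) = 3·(3^k) ≥ 3·(45k^3).
Also, for k ≥ 10 we have 3·(45k^3) ≥ 45(k+1)^3, since 3 ≥ (1 + 1/k)^3 for all k ≥ 10.
Combining, 3^(k + 1) ≥ 45(k+1)^3.
Hence, by induction on n, the claim holds for every n ≥ 10.
Hence the smallest such n₀ is 10.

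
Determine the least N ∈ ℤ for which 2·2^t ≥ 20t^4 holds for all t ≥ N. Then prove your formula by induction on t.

N = 21

At t = 20: 2097152 < 3200000, so the inequality fails and N ≥ 21. We prove 2·2^t ≥ 20t^4 for all t ≥ 21.
For the base case t = 21: 2·2^t = 4194304 and 20t^4 = 3889620, so 4194304 ≥ 3889620.
Suppose the result is true for t = p, so 2·2^p ≥ 20p^4.
Then 2·2^(p + 1) = 2·(2·2^p) ≥ 2·(20p^4).
Also, for p ≥ 21 we have 2·(20p^4) ≥ 20(p+1)^4, since 2 ≥ (1 + 1/p)^4 for all p ≥ 21.
Combining, 2·2^(p + 1) ≥ 20(p+1)^4.
By induction, the statement is established for all t ≥ 21.
Hence the smallest such N is 21.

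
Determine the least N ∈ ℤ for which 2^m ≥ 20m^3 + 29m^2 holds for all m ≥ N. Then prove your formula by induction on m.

N = 17

At m = 16: 65536 < 89344, so the inequality fails and N ≥ 17. We prove 2^m ≥ 20m^3 + 29m^2 for all m ≥ 17.
When m = 17: 2^m = 131072 and 20m^3 + 29m^2 = 106641, so 131072 ≥ 106641.
For the inductive step, assume it holds for an arbitrary k ≥ 17, so 2^k ≥ 20k^3 + 29k^2.
Then 2^(k + 1) = 2·(2^k) ≥ 2·(20k^3 + 29k^2).
Also, for k ≥ 17 we have 2·(20k^3 + 29k^2) ≥ 20(k+1)^3 + 29(k+1)^2, since 2·(20k^3 + 29k^2) − (20(k+1)^3 + 29(k+1)^2) = 20k^3 - 31k^2 - 118k - 49, which is nonnegative for all k ≥ 17.
Combining, 2^(k + 1) ≥ 20(k+1)^3 + 29(k+1)^2.
By the principle of mathematical induction, the result holds for all m ≥ 17.
Hence the smallest such N is 17.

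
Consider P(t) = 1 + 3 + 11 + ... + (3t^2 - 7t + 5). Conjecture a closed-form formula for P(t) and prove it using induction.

P(t) = t(t^2 - 2t + 2)

We claim P(t) = t(t^2 - 2t + 2) for all t ≥ 1.
For the base case t = 1: P(1) = 1, and the closed form gives 1. They agree.
Inductive step: assume the claim holds for t = m, so P(m) = m(m^2 - 2m + 2).
Then P(m+1) = P(m) + (3m^2 - m + 1) = (m(m^2 - 2m + 2)) + (3m^2 - m + 1).
Simplifying, P(m+1) = (m + 1)(m^2 + 1) = (m+1)((m+1)^2 - 2(m+1) + 2),
which is the closed form with t = m+1.
By induction, the statement is established for all t ≥ 1.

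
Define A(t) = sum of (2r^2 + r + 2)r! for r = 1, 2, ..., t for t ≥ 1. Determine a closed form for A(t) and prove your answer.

A(t) = (2t + 1)(t + 1)! - 1

We claim A(t) = (2t + 1)(t + 1)! - 1 for all t ≥ 1.
When t = 1: A(1) = 5, and the closed form gives 5. They agree.
Suppose the result is true for t = r, so A(r) = (2r + 1)(r + 1)! - 1.
Then A(r+1) = A(r) + ((2r^2 + 5r + 5)(r + 1)!) = ((2r + 1)(r + 1)! - 1) + ((2r^2 + 5r + 5)(r + 1)!).
Simplifying, A(r+1) = (2(r+1) + 1)((r+1) + 1)! - 1,
which is the closed form with t = r+1.
By induction, the statement is established for all t ≥ 1.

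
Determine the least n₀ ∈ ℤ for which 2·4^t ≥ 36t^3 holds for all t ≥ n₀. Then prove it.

At t = 5: 2048 < 4500, so the inequality fails and n₀ ≥ 6. We prove 2·4^t ≥ 36t^3 for all t ≥ 6.
For the base case t = 6: 2·4^t = 8192 and 36t^3 = 7776, so 8192 ≥ 7776.
Inductive step: assume the claim holds for t = i, so 2·4^i ≥ 36i^3.
Then 2·4^(i + 1) = 4·(2·4^i) ≥ 4·(36i^3).
Also, for i ≥ 6 we have 4·(36i^3) ≥ 36(i+1)^3, since 4 ≥ (1 + 1/i)^3 for all i ≥ 6.
Combining, 2·4^(i + 1) ≥ 36(i+1)^3.
Hence, by induction on t, the claim holds for every t ≥ 6.
Hence the smallest such n₀ is 6.

n₀ = 6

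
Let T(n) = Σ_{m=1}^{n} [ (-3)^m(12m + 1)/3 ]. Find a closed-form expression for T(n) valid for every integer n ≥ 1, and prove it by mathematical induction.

We claim T(n) = (-3)^n(3n + 1) - 1 for all n ≥ 1.
Base step (n = 1): T(1) = -13, and the closed form gives -13. They agree.
Inductive step: suppose the statement holds for some m ≥ 1, so T(m) = (-3)^m(3m + 1) - 1.
Then T(m+1) = T(m) + ((-3)^m(-12m - 13)) = ((-3)^m(3m + 1) - 1) + ((-3)^m(-12m - 13)).
Simplifying, T(m+1) = -9(-3)^m·m - 12(-3)^m - 1 = (-3)^(m+1)(3(m+1) + 1) - 1,
which is the closed form with n = m+1.
By the principle of mathematical induction, the result holds for all n ≥ 1.

T(n) = (-3)^n(3n + 1) - 1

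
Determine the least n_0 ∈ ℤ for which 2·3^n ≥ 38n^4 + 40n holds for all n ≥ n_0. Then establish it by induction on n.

At n = 11: 354294 < 556798, so the inequality fails and n_0 ≥ 12. We prove 2·3^n ≥ 38n^4 + 40n for all n ≥ 12.
When n = 12: 2·3^n = 1062882 and 38n^4 + 40n = 788448, so 1062882 ≥ 788448.
Inductive step: assume the claim holds for n = j, so 2·3^j ≥ 38j^4 + 40j.
Then 2·3^(j + 1) = 3·(2·3^j) ≥ 3·(38j^4 + 40j).
Also, for j ≥ 12 we have 3·(38j^4 + 40j) ≥ 38(j+1)^4 + 40(j+1), since 3·(38j^4 + 40j) − (38(j+1)^4 + 40(j+1)) = 76j^4 - 152j^3 - 228j^2 - 72j - 78, which is nonnegative for all j ≥ 12.
Combining, 2·3^(j + 1) ≥ 38(j+1)^4 + 40(j+1).
By the principle of mathematical induction, the result holds for all n ≥ 12.
Hence the smallest such n_0 is 12.

n_0 = 12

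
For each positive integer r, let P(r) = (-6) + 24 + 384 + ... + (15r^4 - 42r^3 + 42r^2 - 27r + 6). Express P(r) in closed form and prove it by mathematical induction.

P(r) = r(3r^4 - 3r^3 - 2r^2 - 3r - 1)

We claim P(r) = r(3r^4 - 3r^3 - 2r^2 - 3r - 1) for all r ≥ 1.
When r = 1: P(1) = -6, and the closed form gives -6. They agree.
Inductive step: assume the claim holds for r = i, so P(i) = i(3i^4 - 3i^3 - 2i^2 - 3i - 1).
Then P(i+1) = P(i) + (15i^4 + 18i^3 + 6i^2 - 9i - 6) = (i(3i^4 - 3i^3 - 2i^2 - 3i - 1)) + (15i^4 + 18i^3 + 6i^2 - 9i - 6).
Simplifying, P(i+1) = (i + 1)(3i^4 + 9i^3 + 7i^2 - 4i - 6) = (i+1)(3(i+1)^4 - 3(i+1)^3 - 2(i+1)^2 - 3(i+1) - 1),
which is the closed form with r = i+1.
This completes the induction.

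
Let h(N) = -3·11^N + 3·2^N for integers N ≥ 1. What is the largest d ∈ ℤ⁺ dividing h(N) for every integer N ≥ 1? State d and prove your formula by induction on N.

d = 27

Computing the first values: h(1) = -27 and h(2) = -351; gcd(-27, -351) = 27, so d ≤ 27.
We prove 27 | -3·11^N + 3·2^N for all N ≥ 1 by induction on N.
For the base case N = 1: h(1) = -27 = 27·(-1), so 27 | h(1).
Inductive step: assume the claim holds for N = i, i.e. 27 | h(i). Then
h(i+1) − 11·h(i) = (-3·11^(i+1) + 3·2^(i+1)) − 11·(-3·11^i + 3·2^i) = (3)·2^i·(2 − 11) = (-27)·2^i. Since 27 | h(i) by the inductive hypothesis, 27 | 11·h(i); and 27 | -27 since -27 = 27·-1. Therefore 27 | h(i+1).
Hence, by induction on N, the claim holds for every N ≥ 1.
Therefore the largest such d is 27.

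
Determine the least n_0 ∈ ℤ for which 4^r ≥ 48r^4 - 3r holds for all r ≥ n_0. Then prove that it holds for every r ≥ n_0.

n_0 = 10

At r = 9: 262144 < 314901, so the inequality fails and n_0 ≥ 10. We prove 4^r ≥ 48r^4 - 3r for all r ≥ 10.
Base case (r = 10): 4^r = 1048576 and 48r^4 - 3r = 479970, so 1048576 ≥ 479970.
Inductive step: suppose the statement holds for some k ≥ 10, so 4^k ≥ 48k^4 - 3k.
Then 4^(k + 1) = 4·(4^k) ≥ 4·(48k^4 - 3k).
Also, for k ≥ 10 we have 4·(48k^4 - 3k) ≥ 48(k+1)^4 - 3(k+1), since 4·(48k^4 - 3k) − (48(k+1)^4 - 3(k+1)) = 144k^4 - 192k^3 - 288k^2 - 201k - 45, which is nonnegative for all k ≥ 10.
Combining, 4^(k + 1) ≥ 48(k+1)^4 - 3(k+1).
This completes the induction.
Hence the smallest such n_0 is 10.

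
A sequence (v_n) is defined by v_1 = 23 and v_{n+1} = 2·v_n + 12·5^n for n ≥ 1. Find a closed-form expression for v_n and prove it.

v_n = 3·2^(n - 1) + 4·5^n

Computing the first terms: v_1 = 23, v_2 = 106, v_3 = 512. This suggests v_n = 3·2^(n - 1) + 4·5^n.
For the base case n = 1: the formula gives 23 = 23 = v_1.
For the inductive step, assume it holds for an arbitrary k ≥ 1, so v_k = 3·2^(k - 1) + 4·5^k.
Then v_{k+1} = 2·v_k + 12·5^k = 2·(3·2^(k - 1) + 4·5^k) + 12·5^k = 3·2^k + 4·5^(k + 1) = 3·2^((k+1) - 1) + 4·5^(k+1),
which is the claimed formula at n = k+1.
By induction, the statement is established for all n ≥ 1.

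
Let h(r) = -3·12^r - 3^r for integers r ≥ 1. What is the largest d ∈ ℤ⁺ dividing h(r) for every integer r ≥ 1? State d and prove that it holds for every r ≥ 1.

Computing the first values: h(1) = -39 and h(2) = -441; gcd(-39, -441) = 3, so d ≤ 3.
We prove 3 | -3·12^r - 3^r for all r ≥ 1 by induction on r.
Base step (r = 1): h(1) = -39 = 3·(-13), so 3 | h(1).
Suppose the result is true for r = p, i.e. 3 | h(p). Then
h(p+1) − 12·h(p) = (-3·12^(p+1) - 3^(p+1)) − 12·(-3·12^p - 3^p) = (-1)·3^p·(3 − 12) = (9)·3^p. Since 3 | h(p) by the inductive hypothesis, 3 | 12·h(p); and 3 | 9 since 9 = 3·3. Therefore 3 | h(p+1).
By induction, the statement is established for all r ≥ 1.
Therefore the largest such d is 3.

d = 3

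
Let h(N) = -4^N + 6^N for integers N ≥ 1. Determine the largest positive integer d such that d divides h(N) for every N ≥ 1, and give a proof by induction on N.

d = 2

Computing the first values: h(1) = 2 and h(2) = 20; gcd(2, 20) = 2, so d ≤ 2.
We prove 2 | -4^N + 6^N for all N ≥ 1 by induction on N.
Base step (N = 1): h(1) = 2 = 2·(1), so 2 | h(1).
Inductive step: assume the claim holds for N = k, i.e. 2 | h(k). Then
6^{k+1} − 4^{k+1} = 6·6^k − 4·4^k = 6·(6^k − 4^k) + (2)·4^k. The first term is divisible by 2 by the inductive hypothesis, and the second term (2)·4^k is divisible by 2 since 2 | 2. Hence 2 | h(k+1).
Hence, by induction on N, the claim holds for every N ≥ 1.
Therefore the largest such d is 2.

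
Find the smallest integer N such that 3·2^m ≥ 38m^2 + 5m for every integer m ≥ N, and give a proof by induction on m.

N = 11

At m = 10: 3072 < 3850, so the inequality fails and N ≥ 11. We prove 3·2^m ≥ 38m^2 + 5m for all m ≥ 11.
For the base case m = 11: 3·2^m = 6144 and 38m^2 + 5m = 4653, so 6144 ≥ 4653.
Suppose the result is true for m = j, so 3·2^j ≥ 38j^2 + 5j.
Then 3·2^(j + 1) = 2·(3·2^j) ≥ 2·(38j^2 + 5j).
Also, for j ≥ 11 we have 2·(38j^2 + 5j) ≥ 38(j+1)^2 + 5(j+1), since 2·(38j^2 + 5j) − (38(j+1)^2 + 5(j+1)) = 38j^2 - 71j - 43, which is nonnegative for all j ≥ 11.
Combining, 3·2^(j + 1) ≥ 38(j+1)^2 + 5(j+1).
This completes the induction.
Hence the smallest such N is 11.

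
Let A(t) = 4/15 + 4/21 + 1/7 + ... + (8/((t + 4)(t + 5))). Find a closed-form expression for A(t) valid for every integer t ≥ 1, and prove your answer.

We claim A(t) = 8t/(5(t + 5)) for all t ≥ 1.
Base case (t = 1): A(1) = 4/15, and the closed form gives 4/15. They agree.
Inductive step: suppose the statement holds for some k ≥ 1, so A(k) = 8k/(5(k + 5)).
Then A(k+1) = A(k) + (8/((k + 5)(k + 6))) = (8k/(5(k + 5))) + (8/((k + 5)(k + 6))).
Simplifying, A(k+1) = 8(k + 1)/(5(k + 6)) = 8(k+1)/(5((k+1) + 5)),
which is the closed form with t = k+1.
This completes the induction.

A(t) = 8t/(5(t + 5))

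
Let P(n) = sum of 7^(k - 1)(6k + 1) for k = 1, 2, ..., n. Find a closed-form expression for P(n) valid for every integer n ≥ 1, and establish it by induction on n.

P(n) = 7^n·n

We claim P(n) = 7^n·n for all n ≥ 1.
Base step (n = 1): P(1) = 7, and the closed form gives 7. They agree.
Suppose the result is true for n = k, so P(k) = 7^k·k.
Then P(k+1) = P(k) + (7^k(6k + 7)) = (7^k·k) + (7^k(6k + 7)).
Simplifying, P(k+1) = 7^(k + 1)(k + 1) = 7^(k+1)·(k+1),
which is the closed form with n = k+1.
This completes the induction.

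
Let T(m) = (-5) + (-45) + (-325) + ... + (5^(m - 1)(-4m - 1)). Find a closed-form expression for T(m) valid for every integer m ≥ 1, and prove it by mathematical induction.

We claim T(m) = -5^m·m for all m ≥ 1.
For the base case m = 1: T(1) = -5, and the closed form gives -5. They agree.
Suppose the result is true for m = k, so T(k) = -5^k·k.
Then T(k+1) = T(k) + (5^k(-4k - 5)) = (-5^k·k) + (5^k(-4k - 5)).
Simplifying, T(k+1) = 5^(k + 1)(-k - 1) = -5^(k+1)·(k+1),
which is the closed form with m = k+1.
Hence, by induction on m, the claim holds for every m ≥ 1.

T(m) = -5^m·m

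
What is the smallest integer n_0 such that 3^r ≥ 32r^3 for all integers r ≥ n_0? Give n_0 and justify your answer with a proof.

n_0 = 10

At r = 9: 19683 < 23328, so the inequality fails and n_0 ≥ 10. We prove 3^r ≥ 32r^3 for all r ≥ 10.
For the base case r = 10: 3^r = 59049 and 32r^3 = 32000, so 59049 ≥ 32000.
For the inductive step, assume it holds for an arbitrary i ≥ 10, so 3^i ≥ 32i^3.
Then 3^(i + 1) = 3·(3^i) ≥ 3·(32i^3).
Also, for i ≥ 10 we have 3·(32i^3) ≥ 32(i+1)^3, since 3 ≥ (1 + 1/i)^3 for all i ≥ 10.
Combining, 3^(i + 1) ≥ 32(i+1)^3.
By induction, the statement is established for all r ≥ 10.
Hence the smallest such n_0 is 10.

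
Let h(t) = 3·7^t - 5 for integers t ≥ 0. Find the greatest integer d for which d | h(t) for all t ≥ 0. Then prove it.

d = 2

Computing the first values: h(0) = -2 and h(1) = 16; gcd(-2, 16) = 2, so d ≤ 2.
We prove 2 | 3·7^t - 5 for all t ≥ 0 by induction on t.
Base case (t = 0): h(0) = -2 = 2·(-1), so 2 | h(0).
Inductive step: suppose the statement holds for some j ≥ 0, i.e. 2 | h(j). Then
h(j+1) = 3·7^(j+1) - 5 = 7·(3·7^j - 5) + 30 = 7·h(j) + 30. The first term is divisible by 2 by the inductive hypothesis, and 30 is divisible by 2. Hence 2 | h(j+1).
By induction, the statement is established for all t ≥ 0.
Therefore the largest such d is 2.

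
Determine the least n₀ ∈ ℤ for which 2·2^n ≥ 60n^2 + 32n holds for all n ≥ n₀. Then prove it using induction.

At n = 12: 8192 < 9024, so the inequality fails and n₀ ≥ 13. We prove 2·2^n ≥ 60n^2 + 32n for all n ≥ 13.
Base case (n = 13): 2·2^n = 16384 and 60n^2 + 32n = 10556, so 16384 ≥ 10556.
Inductive step: assume the claim holds for n = r, so 2·2^r ≥ 60r^2 + 32r.
Then 2·2^(r + 1) = 2·(2·2^r) ≥ 2·(60r^2 + 32r).
Also, for r ≥ 13 we have 2·(60r^2 + 32r) ≥ 60(r+1)^2 + 32(r+1), since 2·(60r^2 + 32r) − (60(r+1)^2 + 32(r+1)) = 60r^2 - 88r - 92, which is nonnegative for all r ≥ 13.
Combining, 2·2^(r + 1) ≥ 60(r+1)^2 + 32(r+1).
Hence, by induction on n, the claim holds for every n ≥ 13.
Hence the smallest such n₀ is 13.

n₀ = 13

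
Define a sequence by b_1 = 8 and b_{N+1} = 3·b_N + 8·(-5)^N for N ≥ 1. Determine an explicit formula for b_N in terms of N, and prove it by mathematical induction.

Computing the first terms: b_1 = 8, b_2 = -16, b_3 = 152. This suggests b_N = -(-5)^N + 3^N.
Base case (N = 1): the formula gives 8 = 8 = b_1.
Inductive step: assume the claim holds for N = r, so b_r = -(-5)^r + 3^r.
Then b_{r+1} = 3·b_r + 8·(-5)^r = 3·(-(-5)^r + 3^r) + 8·(-5)^r = -(-5)^(r + 1) + 3^(r + 1),
which is the claimed formula at N = r+1.
Hence, by induction on N, the claim holds for every N ≥ 1.

b_N = -(-5)^N + 3^N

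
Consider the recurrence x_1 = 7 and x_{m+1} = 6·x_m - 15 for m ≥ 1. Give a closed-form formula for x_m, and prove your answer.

x_m = 4·6^(m - 1) + 3

Computing the first terms: x_1 = 7, x_2 = 27, x_3 = 147. This suggests x_m = 4·6^(m - 1) + 3.
When m = 1: the formula gives 7 = 7 = x_1.
Suppose the result is true for m = r, so x_r = 4·6^(r - 1) + 3.
Then x_{r+1} = 6·x_r - 15 = 6·(4·6^(r - 1) + 3) - 15 = 4·6^r + 3 = 4·6^((r+1) - 1) + 3,
which is the claimed formula at m = r+1.
This completes the induction.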